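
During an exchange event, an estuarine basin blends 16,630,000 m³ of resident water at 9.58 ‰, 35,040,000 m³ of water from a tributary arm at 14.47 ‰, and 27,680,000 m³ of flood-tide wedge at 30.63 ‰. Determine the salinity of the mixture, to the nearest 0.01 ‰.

19.08 ‰

Conserving salt mass:
salt = 16,630,000×9.58 + 35,040,000×14.47 + 27,680,000×30.63 = 159,315,400 + 507,028,800 + 847,838,400 = 1,514,182,600
volume = 16,630,000 + 35,040,000 + 27,680,000 = 79,350,000 m³
S = 1,514,182,600 / 79,350,000 = 19.0823 ‰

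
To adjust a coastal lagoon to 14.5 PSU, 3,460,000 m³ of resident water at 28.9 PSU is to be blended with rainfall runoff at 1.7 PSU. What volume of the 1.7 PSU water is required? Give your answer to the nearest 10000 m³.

3890000 m³

Salt balance: 3,460,000×28.9 + V×1.7 = (3,460,000+V)×14.5
99,994,000 + 1.7V = 50,170,000 + 14.5V
49,824,000 = 12.8V
V = 3,892,500 m³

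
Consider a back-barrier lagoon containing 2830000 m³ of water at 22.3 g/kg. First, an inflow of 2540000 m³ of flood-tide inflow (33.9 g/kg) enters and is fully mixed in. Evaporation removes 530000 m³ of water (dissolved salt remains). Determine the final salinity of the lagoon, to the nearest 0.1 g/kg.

30.8 g/kg

After mixing: salt = 2,830,000×22.3 + 2,540,000×33.9 = 149,215,000; volume = 5,370,000 m³
After evaporation: salt unchanged = 149,215,000; volume = 5,370,000 − 530,000 = 4,840,000 m³
S = 149,215,000 / 4,840,000 = 30.8295 g/kg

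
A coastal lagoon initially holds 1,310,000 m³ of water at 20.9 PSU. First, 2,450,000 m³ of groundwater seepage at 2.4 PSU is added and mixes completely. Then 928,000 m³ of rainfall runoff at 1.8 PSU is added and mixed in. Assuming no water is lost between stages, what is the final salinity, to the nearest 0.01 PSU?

Weighted by volume,
Initial salt = 1,310,000×20.9 = 27,379,000
After stage 1: salt = 27,379,000 + 2,450,000×2.4 = 33,259,000; volume = 3,760,000 m³; S = 8.845 PSU
After stage 2: salt = 33,259,000 + 928,000×1.8 = 34,929,400; volume = 4,688,000 m³
S = 34,929,400 / 4,688,000 = 7.4508 PSU

7.45 PSU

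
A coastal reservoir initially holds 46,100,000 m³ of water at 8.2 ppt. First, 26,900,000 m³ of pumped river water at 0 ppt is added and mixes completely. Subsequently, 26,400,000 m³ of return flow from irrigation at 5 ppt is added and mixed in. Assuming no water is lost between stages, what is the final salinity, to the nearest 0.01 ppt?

Salt balance:
Initial salt = 46,100,000×8.2 = 378,020,000
After stage 1: salt = 378,020,000 + 26,900,000×0 = 378,020,000; volume = 73,000,000 m³; S = 5.178 ppt
After stage 2: salt = 378,020,000 + 26,400,000×5 = 510,020,000; volume = 99,400,000 m³
S = 510,020,000 / 99,400,000 = 5.131 ppt

5.13 ppt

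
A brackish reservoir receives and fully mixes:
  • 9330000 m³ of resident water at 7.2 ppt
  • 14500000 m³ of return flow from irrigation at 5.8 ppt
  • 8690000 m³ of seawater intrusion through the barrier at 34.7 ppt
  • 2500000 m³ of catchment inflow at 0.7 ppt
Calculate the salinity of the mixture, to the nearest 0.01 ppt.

12.98 ppt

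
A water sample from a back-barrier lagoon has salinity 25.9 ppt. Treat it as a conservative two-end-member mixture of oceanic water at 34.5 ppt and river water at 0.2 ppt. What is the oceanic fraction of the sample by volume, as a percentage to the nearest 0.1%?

Let g be the oceanic fraction. Salt balance per unit volume:
g×34.5 + (1−g)×0.2 = 25.9
g = (25.9 − 0.2) / (34.5 − 0.2) = 25.7/34.3 = 0.7493

74.9%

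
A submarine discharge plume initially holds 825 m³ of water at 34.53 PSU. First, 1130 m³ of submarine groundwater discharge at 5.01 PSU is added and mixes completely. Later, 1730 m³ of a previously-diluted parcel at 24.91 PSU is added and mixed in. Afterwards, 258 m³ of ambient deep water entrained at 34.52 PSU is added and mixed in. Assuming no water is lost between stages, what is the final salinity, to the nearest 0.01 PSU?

21.85 PSU

Conserving salt mass:
Initial salt = 825×34.53 = 28,487.25
After stage 1: salt = 28,487.25 + 1,130×5.01 = 34,148.55; volume = 1,955 m³; S = 17.467 PSU
After stage 2: salt = 34,148.55 + 1,730×24.91 = 77,242.85; volume = 3,685 m³; S = 20.961 PSU
After stage 3: salt = 77,242.85 + 258×34.52 = 86,149.01; volume = 3,943 m³
S = 86,149.01 / 3,943 = 21.8486 PSU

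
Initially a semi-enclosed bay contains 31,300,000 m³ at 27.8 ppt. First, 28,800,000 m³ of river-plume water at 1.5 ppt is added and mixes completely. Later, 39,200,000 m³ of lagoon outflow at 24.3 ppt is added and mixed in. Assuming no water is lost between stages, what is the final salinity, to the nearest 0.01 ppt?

18.79 ppt

Weighted by volume,
Initial salt = 31,300,000×27.8 = 870,140,000
After stage 1: salt = 870,140,000 + 28,800,000×1.5 = 913,340,000; volume = 60,100,000 m³; S = 15.197 ppt
After stage 2: salt = 913,340,000 + 39,200,000×24.3 = 1,865,900,000; volume = 99,300,000 m³
S = 1,865,900,000 / 99,300,000 = 18.7905 ppt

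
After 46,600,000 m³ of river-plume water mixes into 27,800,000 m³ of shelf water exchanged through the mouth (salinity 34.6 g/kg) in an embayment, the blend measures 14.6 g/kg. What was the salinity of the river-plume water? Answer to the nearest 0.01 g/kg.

2.67 g/kg

Salt balance: 27,800,000×34.6 + 46,600,000×S = 74,400,000×14.6
961,880,000 + 46,600,000·S = 1,086,240,000
S = (1,086,240,000 − 961,880,000) / 46,600,000 = 2.6687 g/kg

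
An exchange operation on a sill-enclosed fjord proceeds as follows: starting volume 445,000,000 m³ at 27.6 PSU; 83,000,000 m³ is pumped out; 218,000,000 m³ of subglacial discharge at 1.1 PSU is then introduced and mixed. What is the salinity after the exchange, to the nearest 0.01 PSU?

17.64 PSU

Remaining after removal: 362,000,000 m³ at 27.6 PSU (salt = 9,991,200,000)
After addition: salt = 9,991,200,000 + 218,000,000×1.1 = 10,231,000,000; volume = 580,000,000 m³
S = 10,231,000,000 / 580,000,000 = 17.6397 PSU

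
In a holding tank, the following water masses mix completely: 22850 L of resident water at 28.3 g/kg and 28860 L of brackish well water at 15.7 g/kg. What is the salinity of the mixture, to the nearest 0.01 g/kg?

21.27 g/kg

Total salt / total volume:
salt = 22,850×28.3 + 28,860×15.7 = 646,655 + 453,102 = 1,099,757
volume = 22,850 + 28,860 = 51,710 L
S = 1,099,757 / 51,710 = 21.2678 g/kg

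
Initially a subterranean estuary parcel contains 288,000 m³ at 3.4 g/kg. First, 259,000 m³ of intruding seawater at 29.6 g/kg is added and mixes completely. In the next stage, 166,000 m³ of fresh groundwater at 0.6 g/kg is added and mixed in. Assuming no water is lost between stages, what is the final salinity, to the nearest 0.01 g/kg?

12.27 g/kg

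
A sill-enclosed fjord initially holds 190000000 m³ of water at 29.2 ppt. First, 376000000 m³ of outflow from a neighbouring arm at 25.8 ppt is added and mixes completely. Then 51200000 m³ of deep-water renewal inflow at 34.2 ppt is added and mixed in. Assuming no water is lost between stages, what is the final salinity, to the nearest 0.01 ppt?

27.54 ppt

Total salt / total volume:
Initial salt = 190,000,000×29.2 = 5,548,000,000
After stage 1: salt = 5,548,000,000 + 376,000,000×25.8 = 15,248,800,000; volume = 566,000,000 m³; S = 26.941 ppt
After stage 2: salt = 15,248,800,000 + 51,200,000×34.2 = 16,999,840,000; volume = 617,200,000 m³
S = 16,999,840,000 / 617,200,000 = 27.5435 ppt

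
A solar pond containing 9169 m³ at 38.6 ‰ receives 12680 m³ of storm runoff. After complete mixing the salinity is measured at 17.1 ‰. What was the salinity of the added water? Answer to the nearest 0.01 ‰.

Salt balance: 9,169×38.6 + 12,680×S = 21,849×17.1
353,923.4 + 12,680·S = 373,617.9
S = (373,617.9 − 353,923.4) / 12,680 = 1.5532 ‰

1.55 ‰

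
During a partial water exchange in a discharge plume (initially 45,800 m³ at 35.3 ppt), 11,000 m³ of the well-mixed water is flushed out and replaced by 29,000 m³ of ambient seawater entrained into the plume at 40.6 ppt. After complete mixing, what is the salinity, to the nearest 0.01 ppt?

37.71 ppt

Remaining after removal: 34,800 m³ at 35.3 ppt (salt = 1,228,440)
After addition: salt = 1,228,440 + 29,000×40.6 = 2,405,840; volume = 63,800 m³
S = 2,405,840 / 63,800 = 37.7091 ppt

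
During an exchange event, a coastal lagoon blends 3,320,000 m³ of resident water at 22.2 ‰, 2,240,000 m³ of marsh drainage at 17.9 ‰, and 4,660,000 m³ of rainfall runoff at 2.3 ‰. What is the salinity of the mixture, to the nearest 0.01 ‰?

Salt balance:
salt = 3,320,000×22.2 + 2,240,000×17.9 + 4,660,000×2.3 = 73,704,000 + 40,096,000 + 10,718,000 = 124,518,000
volume = 3,320,000 + 2,240,000 + 4,660,000 = 10,220,000 m³
S = 124,518,000 / 10,220,000 = 12.1838 ‰

12.18 ‰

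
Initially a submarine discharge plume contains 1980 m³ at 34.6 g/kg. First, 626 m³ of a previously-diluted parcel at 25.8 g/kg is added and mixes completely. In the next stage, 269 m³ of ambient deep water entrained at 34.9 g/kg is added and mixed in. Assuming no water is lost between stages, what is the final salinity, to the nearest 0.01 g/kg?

Total salt / total volume:
Initial salt = 1,980×34.6 = 68,508
After stage 1: salt = 68,508 + 626×25.8 = 84,658.8; volume = 2,606 m³; S = 32.486 g/kg
After stage 2: salt = 84,658.8 + 269×34.9 = 94,046.9; volume = 2,875 m³
S = 94,046.9 / 2,875 = 32.712 g/kg

32.71 g/kg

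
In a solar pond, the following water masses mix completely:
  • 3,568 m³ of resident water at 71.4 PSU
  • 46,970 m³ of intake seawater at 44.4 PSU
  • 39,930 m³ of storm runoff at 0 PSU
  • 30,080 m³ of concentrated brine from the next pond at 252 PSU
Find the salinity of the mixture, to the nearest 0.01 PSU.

By conservation of dissolved salt,
salt = 3,568×71.4 + 46,970×44.4 + 39,930×0 + 30,080×252 = 254,755.2 + 2,085,468 + 0 + 7,580,160 = 9,920,383.2
volume = 3,568 + 46,970 + 39,930 + 30,080 = 120,548 m³
S = 9,920,383.2 / 120,548 = 82.2941 PSU

82.29 PSU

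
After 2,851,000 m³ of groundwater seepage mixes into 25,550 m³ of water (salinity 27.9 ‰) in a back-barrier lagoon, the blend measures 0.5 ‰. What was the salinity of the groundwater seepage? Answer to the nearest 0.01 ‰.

0.25 ‰

Salt balance: 25,550×27.9 + 2,851,000×S = 2,876,550×0.5
712,845 + 2,851,000·S = 1,438,275
S = (1,438,275 − 712,845) / 2,851,000 = 0.2544 ‰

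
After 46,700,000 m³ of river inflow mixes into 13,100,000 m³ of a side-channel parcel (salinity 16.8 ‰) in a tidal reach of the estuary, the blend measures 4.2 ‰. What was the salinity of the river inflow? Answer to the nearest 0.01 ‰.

0.67 ‰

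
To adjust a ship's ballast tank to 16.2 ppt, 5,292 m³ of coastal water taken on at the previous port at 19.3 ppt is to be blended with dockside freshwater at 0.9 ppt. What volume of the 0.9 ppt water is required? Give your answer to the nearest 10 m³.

Salt balance: 5,292×19.3 + V×0.9 = (5,292+V)×16.2
102,135.6 + 0.9V = 85,730.4 + 16.2V
16,405.2 = 15.3V
V = 1,072.24 m³

1070 m³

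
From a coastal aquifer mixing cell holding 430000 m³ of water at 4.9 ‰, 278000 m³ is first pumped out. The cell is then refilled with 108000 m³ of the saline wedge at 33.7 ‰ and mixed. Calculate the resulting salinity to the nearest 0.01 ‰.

Remaining after removal: 152,000 m³ at 4.9 ‰ (salt = 744,800)
After addition: salt = 744,800 + 108,000×33.7 = 4,384,400; volume = 260,000 m³
S = 4,384,400 / 260,000 = 16.8631 ‰

16.86 ‰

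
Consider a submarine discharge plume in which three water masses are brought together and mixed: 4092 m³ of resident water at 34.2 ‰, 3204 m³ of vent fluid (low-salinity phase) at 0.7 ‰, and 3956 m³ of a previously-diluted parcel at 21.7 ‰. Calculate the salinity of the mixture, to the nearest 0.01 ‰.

Weighted by volume,
salt = 4,092×34.2 + 3,204×0.7 + 3,956×21.7 = 139,946.4 + 2,242.8 + 85,845.2 = 228,034.4
volume = 4,092 + 3,204 + 3,956 = 11,252 m³
S = 228,034.4 / 11,252 = 20.2661 ‰

20.27 ‰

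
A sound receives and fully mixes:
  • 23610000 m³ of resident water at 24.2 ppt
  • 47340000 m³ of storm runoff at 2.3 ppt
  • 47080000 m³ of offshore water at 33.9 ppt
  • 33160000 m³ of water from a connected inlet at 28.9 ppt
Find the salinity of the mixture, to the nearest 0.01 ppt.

By conservation of dissolved salt,
salt = 23,610,000×24.2 + 47,340,000×2.3 + 47,080,000×33.9 + 33,160,000×28.9 = 571,362,000 + 108,882,000 + 1,596,012,000 + 958,324,000 = 3,234,580,000
volume = 23,610,000 + 47,340,000 + 47,080,000 + 33,160,000 = 151,190,000 m³
S = 3,234,580,000 / 151,190,000 = 21.3941 ppt

21.39 ppt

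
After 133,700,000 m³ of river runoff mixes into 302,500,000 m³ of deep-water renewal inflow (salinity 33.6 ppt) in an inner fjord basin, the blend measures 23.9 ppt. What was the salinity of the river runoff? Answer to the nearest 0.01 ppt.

1.95 ppt

Salt balance: 302,500,000×33.6 + 133,700,000×S = 436,200,000×23.9
10,164,000,000 + 133,700,000·S = 10,425,180,000
S = (10,425,180,000 − 10,164,000,000) / 133,700,000 = 1.9535 ppt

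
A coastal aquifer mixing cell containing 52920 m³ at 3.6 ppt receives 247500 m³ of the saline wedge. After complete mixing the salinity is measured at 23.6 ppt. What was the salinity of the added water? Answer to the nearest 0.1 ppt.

27.9 ppt

Salt balance: 52,920×3.6 + 247,500×S = 300,420×23.6
190,512 + 247,500·S = 7,089,912
S = (7,089,912 − 190,512) / 247,500 = 27.8764 ppt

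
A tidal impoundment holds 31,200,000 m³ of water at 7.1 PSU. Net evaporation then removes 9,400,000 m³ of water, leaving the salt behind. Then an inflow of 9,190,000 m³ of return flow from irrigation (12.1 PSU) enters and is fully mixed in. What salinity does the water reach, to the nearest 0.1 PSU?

After evaporation: salt = 31,200,000×7.1 = 221,520,000; volume = 31,200,000 − 9,400,000 = 21,800,000 m³
After mixing: salt = 221,520,000 + 9,190,000×12.1 = 332,719,000; volume = 21,800,000 + 9,190,000 = 30,990,000 m³
S = 332,719,000 / 30,990,000 = 10.7363 PSU

10.7 PSU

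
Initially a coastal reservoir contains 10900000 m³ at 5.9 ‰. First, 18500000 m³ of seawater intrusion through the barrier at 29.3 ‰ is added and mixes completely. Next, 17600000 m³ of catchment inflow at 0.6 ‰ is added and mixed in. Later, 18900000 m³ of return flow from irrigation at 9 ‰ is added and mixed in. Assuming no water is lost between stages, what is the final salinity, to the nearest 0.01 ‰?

11.94 ‰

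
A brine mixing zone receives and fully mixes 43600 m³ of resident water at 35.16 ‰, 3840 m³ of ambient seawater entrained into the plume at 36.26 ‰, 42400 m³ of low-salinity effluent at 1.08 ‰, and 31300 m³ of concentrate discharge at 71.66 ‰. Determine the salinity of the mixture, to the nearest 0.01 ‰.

32.70 ‰

Salt balance:
salt = 43,600×35.16 + 3,840×36.26 + 42,400×1.08 + 31,300×71.66 = 1,532,976 + 139,238.4 + 45,792 + 2,242,958 = 3,960,964.4
volume = 43,600 + 3,840 + 42,400 + 31,300 = 121,140 m³
S = 3,960,964.4 / 121,140 = 32.6974 ‰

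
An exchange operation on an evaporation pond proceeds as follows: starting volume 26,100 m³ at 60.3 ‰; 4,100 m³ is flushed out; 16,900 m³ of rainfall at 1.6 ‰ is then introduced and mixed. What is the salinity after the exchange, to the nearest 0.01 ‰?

34.80 ‰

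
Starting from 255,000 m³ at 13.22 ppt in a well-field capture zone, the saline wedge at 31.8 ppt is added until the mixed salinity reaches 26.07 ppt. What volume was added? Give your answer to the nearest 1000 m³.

572000 m³

Salt balance: 255,000×13.22 + V×31.8 = (255,000+V)×26.07
3,371,100 + 31.8V = 6,647,850 + 26.07V
3,276,750 = 5.73V
V = 571,858.64 m³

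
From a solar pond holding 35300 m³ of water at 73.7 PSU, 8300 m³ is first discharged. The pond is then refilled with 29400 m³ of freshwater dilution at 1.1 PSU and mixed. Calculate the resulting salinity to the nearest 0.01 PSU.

Remaining after removal: 27,000 m³ at 73.7 PSU (salt = 1,989,900)
After addition: salt = 1,989,900 + 29,400×1.1 = 2,022,240; volume = 56,400 m³
S = 2,022,240 / 56,400 = 35.8553 PSU

35.86 PSU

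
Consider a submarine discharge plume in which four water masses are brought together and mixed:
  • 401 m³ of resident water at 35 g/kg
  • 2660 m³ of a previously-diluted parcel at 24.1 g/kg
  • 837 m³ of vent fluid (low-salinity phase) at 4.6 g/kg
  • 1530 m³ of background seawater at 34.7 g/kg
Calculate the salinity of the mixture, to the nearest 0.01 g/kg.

Weighted by volume,
salt = 401×35 + 2,660×24.1 + 837×4.6 + 1,530×34.7 = 14,035 + 64,106 + 3,850.2 + 53,091 = 135,082.2
volume = 401 + 2,660 + 837 + 1,530 = 5,428 m³
S = 135,082.2 / 5,428 = 24.8862 g/kg

24.89 g/kg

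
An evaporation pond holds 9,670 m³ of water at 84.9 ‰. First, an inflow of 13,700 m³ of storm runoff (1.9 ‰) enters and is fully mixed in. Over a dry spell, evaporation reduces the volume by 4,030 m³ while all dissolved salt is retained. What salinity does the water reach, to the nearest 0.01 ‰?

After mixing: salt = 9,670×84.9 + 13,700×1.9 = 847,013; volume = 23,370 m³
After evaporation: salt unchanged = 847,013; volume = 23,370 − 4,030 = 19,340 m³
S = 847,013 / 19,340 = 43.7959 ‰

43.80 ‰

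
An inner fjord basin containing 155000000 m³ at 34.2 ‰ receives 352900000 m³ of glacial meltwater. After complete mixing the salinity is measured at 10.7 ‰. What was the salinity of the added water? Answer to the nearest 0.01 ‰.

0.38 ‰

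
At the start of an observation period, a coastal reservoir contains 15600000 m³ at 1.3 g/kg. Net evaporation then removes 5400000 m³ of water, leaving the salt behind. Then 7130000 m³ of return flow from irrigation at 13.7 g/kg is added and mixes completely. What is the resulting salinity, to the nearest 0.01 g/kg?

6.81 g/kg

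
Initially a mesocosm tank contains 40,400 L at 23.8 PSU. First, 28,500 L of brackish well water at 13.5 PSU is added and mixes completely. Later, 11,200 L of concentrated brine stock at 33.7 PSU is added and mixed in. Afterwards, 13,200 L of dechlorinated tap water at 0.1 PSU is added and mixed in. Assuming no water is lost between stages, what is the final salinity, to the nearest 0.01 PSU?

18.49 PSU

Mass of salt is conserved:
Initial salt = 40,400×23.8 = 961,520
After stage 1: salt = 961,520 + 28,500×13.5 = 1,346,270; volume = 68,900 L; S = 19.539 PSU
After stage 2: salt = 1,346,270 + 11,200×33.7 = 1,723,710; volume = 80,100 L; S = 21.519 PSU
After stage 3: salt = 1,723,710 + 13,200×0.1 = 1,725,030; volume = 93,300 L
S = 1,725,030 / 93,300 = 18.4891 PSU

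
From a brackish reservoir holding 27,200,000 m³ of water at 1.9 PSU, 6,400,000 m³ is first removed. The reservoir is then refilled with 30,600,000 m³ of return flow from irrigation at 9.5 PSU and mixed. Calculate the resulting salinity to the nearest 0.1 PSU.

Remaining after removal: 20,800,000 m³ at 1.9 PSU (salt = 39,520,000)
After addition: salt = 39,520,000 + 30,600,000×9.5 = 330,220,000; volume = 51,400,000 m³
S = 330,220,000 / 51,400,000 = 6.4245 PSU

6.4 PSU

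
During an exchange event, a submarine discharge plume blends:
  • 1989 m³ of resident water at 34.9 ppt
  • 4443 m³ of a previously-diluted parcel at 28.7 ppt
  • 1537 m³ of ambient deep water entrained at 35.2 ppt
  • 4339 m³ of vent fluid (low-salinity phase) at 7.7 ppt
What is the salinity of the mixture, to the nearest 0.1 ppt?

Conserving salt mass:
salt = 1,989×34.9 + 4,443×28.7 + 1,537×35.2 + 4,339×7.7 = 69,416.1 + 127,514.1 + 54,102.4 + 33,410.3 = 284,442.9
volume = 1,989 + 4,443 + 1,537 + 4,339 = 12,308 m³
S = 284,442.9 / 12,308 = 23.11 ppt

23.1 ppt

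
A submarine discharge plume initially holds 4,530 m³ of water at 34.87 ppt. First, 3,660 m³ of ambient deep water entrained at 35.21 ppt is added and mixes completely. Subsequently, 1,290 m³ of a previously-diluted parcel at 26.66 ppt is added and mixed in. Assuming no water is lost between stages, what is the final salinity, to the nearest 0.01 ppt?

Conserving salt mass:
Initial salt = 4,530×34.87 = 157,961.1
After stage 1: salt = 157,961.1 + 3,660×35.21 = 286,829.7; volume = 8,190 m³; S = 35.022 ppt
After stage 2: salt = 286,829.7 + 1,290×26.66 = 321,221.1; volume = 9,480 m³
S = 321,221.1 / 9,480 = 33.8841 ppt

33.88 ppt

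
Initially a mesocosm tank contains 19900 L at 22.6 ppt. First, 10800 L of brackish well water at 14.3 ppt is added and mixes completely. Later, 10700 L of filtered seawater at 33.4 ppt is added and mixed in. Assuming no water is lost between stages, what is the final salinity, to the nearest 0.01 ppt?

23.23 ppt

Weighted by volume,
Initial salt = 19,900×22.6 = 449,740
After stage 1: salt = 449,740 + 10,800×14.3 = 604,180; volume = 30,700 L; S = 19.68 ppt
After stage 2: salt = 604,180 + 10,700×33.4 = 961,560; volume = 41,400 L
S = 961,560 / 41,400 = 23.2261 ppt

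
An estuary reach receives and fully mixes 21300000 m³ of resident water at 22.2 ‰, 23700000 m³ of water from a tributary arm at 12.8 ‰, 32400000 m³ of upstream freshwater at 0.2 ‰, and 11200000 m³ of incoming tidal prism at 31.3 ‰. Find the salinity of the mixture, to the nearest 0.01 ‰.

Weighted by volume,
salt = 21,300,000×22.2 + 23,700,000×12.8 + 32,400,000×0.2 + 11,200,000×31.3 = 472,860,000 + 303,360,000 + 6,480,000 + 350,560,000 = 1,133,260,000
volume = 21,300,000 + 23,700,000 + 32,400,000 + 11,200,000 = 88,600,000 m³
S = 1,133,260,000 / 88,600,000 = 12.7907 ‰

12.79 ‰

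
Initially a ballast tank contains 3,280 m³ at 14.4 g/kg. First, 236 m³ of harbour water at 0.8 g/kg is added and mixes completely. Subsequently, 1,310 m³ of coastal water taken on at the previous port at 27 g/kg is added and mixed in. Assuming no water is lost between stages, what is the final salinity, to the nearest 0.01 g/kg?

Salt balance:
Initial salt = 3,280×14.4 = 47,232
After stage 1: salt = 47,232 + 236×0.8 = 47,420.8; volume = 3,516 m³; S = 13.487 g/kg
After stage 2: salt = 47,420.8 + 1,310×27 = 82,790.8; volume = 4,826 m³
S = 82,790.8 / 4,826 = 17.1552 g/kg

17.16 g/kg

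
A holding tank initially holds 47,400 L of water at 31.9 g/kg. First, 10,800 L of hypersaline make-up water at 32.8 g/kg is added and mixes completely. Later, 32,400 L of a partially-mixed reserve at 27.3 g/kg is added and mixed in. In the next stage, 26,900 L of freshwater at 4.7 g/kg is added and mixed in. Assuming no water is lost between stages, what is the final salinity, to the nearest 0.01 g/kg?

By conservation of dissolved salt,
Initial salt = 47,400×31.9 = 1,512,060
After stage 1: salt = 1,512,060 + 10,800×32.8 = 1,866,300; volume = 58,200 L; S = 32.067 g/kg
After stage 2: salt = 1,866,300 + 32,400×27.3 = 2,750,820; volume = 90,600 L; S = 30.362 g/kg
After stage 3: salt = 2,750,820 + 26,900×4.7 = 2,877,250; volume = 117,500 L
S = 2,877,250 / 117,500 = 24.4872 g/kg

24.49 g/kg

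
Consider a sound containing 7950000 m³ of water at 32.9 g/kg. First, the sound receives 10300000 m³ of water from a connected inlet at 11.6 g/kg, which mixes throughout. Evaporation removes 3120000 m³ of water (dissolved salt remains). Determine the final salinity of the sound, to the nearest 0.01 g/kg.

25.18 g/kg

After mixing: salt = 7,950,000×32.9 + 10,300,000×11.6 = 381,035,000; volume = 18,250,000 m³
After evaporation: salt unchanged = 381,035,000; volume = 18,250,000 − 3,120,000 = 15,130,000 m³
S = 381,035,000 / 15,130,000 = 25.1841 g/kg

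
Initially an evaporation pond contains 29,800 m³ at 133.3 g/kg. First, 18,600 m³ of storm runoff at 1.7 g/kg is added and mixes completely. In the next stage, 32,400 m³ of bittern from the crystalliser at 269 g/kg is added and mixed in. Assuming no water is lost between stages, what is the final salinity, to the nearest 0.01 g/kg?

Mass of salt is conserved:
Initial salt = 29,800×133.3 = 3,972,340
After stage 1: salt = 3,972,340 + 18,600×1.7 = 4,003,960; volume = 48,400 m³; S = 82.726 g/kg
After stage 2: salt = 4,003,960 + 32,400×269 = 12,719,560; volume = 80,800 m³
S = 12,719,560 / 80,800 = 157.4203 g/kg

157.42 g/kg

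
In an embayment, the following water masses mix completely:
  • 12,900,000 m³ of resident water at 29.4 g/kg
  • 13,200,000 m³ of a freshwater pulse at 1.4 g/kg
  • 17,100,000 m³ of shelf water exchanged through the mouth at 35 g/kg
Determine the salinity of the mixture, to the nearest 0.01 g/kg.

23.06 g/kg

Salt balance:
salt = 12,900,000×29.4 + 13,200,000×1.4 + 17,100,000×35 = 379,260,000 + 18,480,000 + 598,500,000 = 996,240,000
volume = 12,900,000 + 13,200,000 + 17,100,000 = 43,200,000 m³
S = 996,240,000 / 43,200,000 = 23.0611 g/kg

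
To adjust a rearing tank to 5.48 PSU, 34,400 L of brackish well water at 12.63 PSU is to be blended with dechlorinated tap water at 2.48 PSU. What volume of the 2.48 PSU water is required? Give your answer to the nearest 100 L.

82000 L

Salt balance: 34,400×12.63 + V×2.48 = (34,400+V)×5.48
434,472 + 2.48V = 188,512 + 5.48V
245,960 = 3V
V = 81,986.67 L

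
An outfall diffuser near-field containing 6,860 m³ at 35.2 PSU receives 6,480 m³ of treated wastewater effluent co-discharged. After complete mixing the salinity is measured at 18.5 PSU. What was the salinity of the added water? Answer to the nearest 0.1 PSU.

0.8 PSU

Salt balance: 6,860×35.2 + 6,480×S = 13,340×18.5
241,472 + 6,480·S = 246,790
S = (246,790 − 241,472) / 6,480 = 0.8207 PSU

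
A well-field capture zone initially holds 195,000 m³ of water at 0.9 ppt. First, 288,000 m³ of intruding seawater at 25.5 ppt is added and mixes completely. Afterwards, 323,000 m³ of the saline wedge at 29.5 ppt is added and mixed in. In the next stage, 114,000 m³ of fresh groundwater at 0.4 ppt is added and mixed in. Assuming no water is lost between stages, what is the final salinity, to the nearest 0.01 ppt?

Mass of salt is conserved:
Initial salt = 195,000×0.9 = 175,500
After stage 1: salt = 175,500 + 288,000×25.5 = 7,519,500; volume = 483,000 m³; S = 15.568 ppt
After stage 2: salt = 7,519,500 + 323,000×29.5 = 17,048,000; volume = 806,000 m³; S = 21.151 ppt
After stage 3: salt = 17,048,000 + 114,000×0.4 = 17,093,600; volume = 920,000 m³
S = 17,093,600 / 920,000 = 18.58 ppt

18.58 ppt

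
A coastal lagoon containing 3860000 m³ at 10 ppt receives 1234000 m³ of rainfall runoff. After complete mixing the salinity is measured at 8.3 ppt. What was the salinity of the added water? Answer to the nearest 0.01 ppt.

2.98 ppt

Salt balance: 3,860,000×10 + 1,234,000×S = 5,094,000×8.3
38,600,000 + 1,234,000·S = 42,280,200
S = (42,280,200 − 38,600,000) / 1,234,000 = 2.9823 ppt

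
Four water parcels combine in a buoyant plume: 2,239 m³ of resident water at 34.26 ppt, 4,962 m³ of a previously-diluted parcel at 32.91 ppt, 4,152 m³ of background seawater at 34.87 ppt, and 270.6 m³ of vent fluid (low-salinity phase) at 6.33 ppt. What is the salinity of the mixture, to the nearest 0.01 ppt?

33.25 ppt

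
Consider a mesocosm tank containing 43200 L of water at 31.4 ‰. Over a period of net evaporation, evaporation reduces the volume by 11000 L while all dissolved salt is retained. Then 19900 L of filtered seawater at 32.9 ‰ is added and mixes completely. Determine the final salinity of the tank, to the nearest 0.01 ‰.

After evaporation: salt = 43,200×31.4 = 1,356,480; volume = 43,200 − 11,000 = 32,200 L
After mixing: salt = 1,356,480 + 19,900×32.9 = 2,011,190; volume = 32,200 + 19,900 = 52,100 L
S = 2,011,190 / 52,100 = 38.6025 ‰

38.60 ‰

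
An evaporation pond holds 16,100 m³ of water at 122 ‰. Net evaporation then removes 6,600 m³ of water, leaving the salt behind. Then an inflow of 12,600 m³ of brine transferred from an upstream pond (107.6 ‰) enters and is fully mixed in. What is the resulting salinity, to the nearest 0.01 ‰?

After evaporation: salt = 16,100×122 = 1,964,200; volume = 16,100 − 6,600 = 9,500 m³
After mixing: salt = 1,964,200 + 12,600×107.6 = 3,319,960; volume = 9,500 + 12,600 = 22,100 m³
S = 3,319,960 / 22,100 = 150.2244 ‰

150.22 ‰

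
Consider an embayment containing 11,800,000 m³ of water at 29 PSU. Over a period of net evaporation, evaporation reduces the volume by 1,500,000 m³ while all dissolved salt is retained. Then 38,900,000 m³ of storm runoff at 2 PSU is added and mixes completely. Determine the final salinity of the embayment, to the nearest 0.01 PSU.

After evaporation: salt = 11,800,000×29 = 342,200,000; volume = 11,800,000 − 1,500,000 = 10,300,000 m³
After mixing: salt = 342,200,000 + 38,900,000×2 = 420,000,000; volume = 10,300,000 + 38,900,000 = 49,200,000 m³
S = 420,000,000 / 49,200,000 = 8.5366 PSU

8.54 PSU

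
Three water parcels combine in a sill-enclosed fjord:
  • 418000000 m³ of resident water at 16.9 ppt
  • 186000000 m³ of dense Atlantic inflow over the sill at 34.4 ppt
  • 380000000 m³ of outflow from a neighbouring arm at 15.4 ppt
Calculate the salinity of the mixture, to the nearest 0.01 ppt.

Conserving salt mass:
salt = 418,000,000×16.9 + 186,000,000×34.4 + 380,000,000×15.4 = 7,064,200,000 + 6,398,400,000 + 5,852,000,000 = 19,314,600,000
volume = 418,000,000 + 186,000,000 + 380,000,000 = 984,000,000 m³
S = 19,314,600,000 / 984,000,000 = 19.6287 ppt

19.63 ppt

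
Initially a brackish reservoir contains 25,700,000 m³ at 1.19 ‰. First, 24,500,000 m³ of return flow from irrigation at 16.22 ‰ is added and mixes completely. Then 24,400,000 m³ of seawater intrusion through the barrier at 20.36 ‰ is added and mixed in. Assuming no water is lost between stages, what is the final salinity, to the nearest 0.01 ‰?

By conservation of dissolved salt,
Initial salt = 25,700,000×1.19 = 30,583,000
After stage 1: salt = 30,583,000 + 24,500,000×16.22 = 427,973,000; volume = 50,200,000 m³; S = 8.525 ‰
After stage 2: salt = 427,973,000 + 24,400,000×20.36 = 924,757,000; volume = 74,600,000 m³
S = 924,757,000 / 74,600,000 = 12.3962 ‰

12.40 ‰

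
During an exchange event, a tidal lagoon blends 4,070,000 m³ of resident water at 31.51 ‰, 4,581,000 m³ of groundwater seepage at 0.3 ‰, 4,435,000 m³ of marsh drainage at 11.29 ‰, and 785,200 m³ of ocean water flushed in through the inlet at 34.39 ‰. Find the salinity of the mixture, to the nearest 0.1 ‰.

14.9 ‰

By conservation of dissolved salt,
salt = 4,070,000×31.51 + 4,581,000×0.3 + 4,435,000×11.29 + 785,200×34.39 = 128,245,700 + 1,374,300 + 50,071,150 + 27,003,028 = 206,694,178
volume = 4,070,000 + 4,581,000 + 4,435,000 + 785,200 = 13,871,200 m³
S = 206,694,178 / 13,871,200 = 14.901 ‰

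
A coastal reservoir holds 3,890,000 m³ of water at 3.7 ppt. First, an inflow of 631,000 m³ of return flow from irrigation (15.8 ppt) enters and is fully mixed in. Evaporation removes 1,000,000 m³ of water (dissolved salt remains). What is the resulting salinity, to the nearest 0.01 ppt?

6.92 ppt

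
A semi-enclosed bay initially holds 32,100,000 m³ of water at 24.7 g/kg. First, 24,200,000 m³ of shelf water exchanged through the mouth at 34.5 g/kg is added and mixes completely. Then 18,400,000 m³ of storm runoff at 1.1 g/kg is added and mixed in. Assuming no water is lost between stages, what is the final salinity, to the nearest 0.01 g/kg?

By conservation of dissolved salt,
Initial salt = 32,100,000×24.7 = 792,870,000
After stage 1: salt = 792,870,000 + 24,200,000×34.5 = 1,627,770,000; volume = 56,300,000 m³; S = 28.912 g/kg
After stage 2: salt = 1,627,770,000 + 18,400,000×1.1 = 1,648,010,000; volume = 74,700,000 m³
S = 1,648,010,000 / 74,700,000 = 22.0617 g/kg

22.06 g/kg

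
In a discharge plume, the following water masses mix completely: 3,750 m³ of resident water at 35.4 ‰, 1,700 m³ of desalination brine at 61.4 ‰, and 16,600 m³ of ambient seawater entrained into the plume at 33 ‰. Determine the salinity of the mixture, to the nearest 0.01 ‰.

Total salt / total volume:
salt = 3,750×35.4 + 1,700×61.4 + 16,600×33 = 132,750 + 104,380 + 547,800 = 784,930
volume = 3,750 + 1,700 + 16,600 = 22,050 m³
S = 784,930 / 22,050 = 35.5977 ‰

35.60 ‰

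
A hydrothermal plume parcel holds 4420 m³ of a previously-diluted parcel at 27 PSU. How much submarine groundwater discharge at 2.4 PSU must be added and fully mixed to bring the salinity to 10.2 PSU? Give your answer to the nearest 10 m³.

9520 m³

Salt balance: 4,420×27 + V×2.4 = (4,420+V)×10.2
119,340 + 2.4V = 45,084 + 10.2V
74,256 = 7.8V
V = 9,520 m³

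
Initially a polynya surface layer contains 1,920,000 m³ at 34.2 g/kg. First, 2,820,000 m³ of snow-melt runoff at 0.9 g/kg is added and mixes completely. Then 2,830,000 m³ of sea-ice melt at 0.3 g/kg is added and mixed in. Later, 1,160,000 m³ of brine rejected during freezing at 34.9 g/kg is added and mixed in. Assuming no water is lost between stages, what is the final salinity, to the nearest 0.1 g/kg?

12.5 g/kg

By conservation of dissolved salt,
Initial salt = 1,920,000×34.2 = 65,664,000
After stage 1: salt = 65,664,000 + 2,820,000×0.9 = 68,202,000; volume = 4,740,000 m³; S = 14.389 g/kg
After stage 2: salt = 68,202,000 + 2,830,000×0.3 = 69,051,000; volume = 7,570,000 m³; S = 9.122 g/kg
After stage 3: salt = 69,051,000 + 1,160,000×34.9 = 109,535,000; volume = 8,730,000 m³
S = 109,535,000 / 8,730,000 = 12.547 g/kg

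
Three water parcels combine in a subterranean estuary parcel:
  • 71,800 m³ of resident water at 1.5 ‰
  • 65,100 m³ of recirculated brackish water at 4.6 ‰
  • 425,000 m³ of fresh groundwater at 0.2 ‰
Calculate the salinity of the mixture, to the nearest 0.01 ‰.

0.88 ‰

By conservation of dissolved salt,
salt = 71,800×1.5 + 65,100×4.6 + 425,000×0.2 = 107,700 + 299,460 + 85,000 = 492,160
volume = 71,800 + 65,100 + 425,000 = 561,900 m³
S = 492,160 / 561,900 = 0.8759 ‰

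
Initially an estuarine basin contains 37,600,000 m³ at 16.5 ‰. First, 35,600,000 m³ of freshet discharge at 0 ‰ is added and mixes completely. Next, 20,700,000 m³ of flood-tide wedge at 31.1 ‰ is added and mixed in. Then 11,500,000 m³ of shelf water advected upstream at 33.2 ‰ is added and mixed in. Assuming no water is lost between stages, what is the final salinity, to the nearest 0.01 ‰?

15.62 ‰

Mass of salt is conserved:
Initial salt = 37,600,000×16.5 = 620,400,000
After stage 1: salt = 620,400,000 + 35,600,000×0 = 620,400,000; volume = 73,200,000 m³; S = 8.475 ‰
After stage 2: salt = 620,400,000 + 20,700,000×31.1 = 1,264,170,000; volume = 93,900,000 m³; S = 13.463 ‰
After stage 3: salt = 1,264,170,000 + 11,500,000×33.2 = 1,645,970,000; volume = 105,400,000 m³
S = 1,645,970,000 / 105,400,000 = 15.6164 ‰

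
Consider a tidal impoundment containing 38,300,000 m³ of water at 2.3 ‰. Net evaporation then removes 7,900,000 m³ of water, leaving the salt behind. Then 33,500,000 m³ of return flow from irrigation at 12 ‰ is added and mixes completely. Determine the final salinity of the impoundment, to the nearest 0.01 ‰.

After evaporation: salt = 38,300,000×2.3 = 88,090,000; volume = 38,300,000 − 7,900,000 = 30,400,000 m³
After mixing: salt = 88,090,000 + 33,500,000×12 = 490,090,000; volume = 30,400,000 + 33,500,000 = 63,900,000 m³
S = 490,090,000 / 63,900,000 = 7.6696 ‰

7.67 ‰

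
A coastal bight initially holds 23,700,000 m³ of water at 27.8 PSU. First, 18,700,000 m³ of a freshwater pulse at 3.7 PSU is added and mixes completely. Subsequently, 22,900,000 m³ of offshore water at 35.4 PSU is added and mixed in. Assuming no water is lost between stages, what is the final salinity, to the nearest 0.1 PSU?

23.6 PSU

Salt balance:
Initial salt = 23,700,000×27.8 = 658,860,000
After stage 1: salt = 658,860,000 + 18,700,000×3.7 = 728,050,000; volume = 42,400,000 m³; S = 17.171 PSU
After stage 2: salt = 728,050,000 + 22,900,000×35.4 = 1,538,710,000; volume = 65,300,000 m³
S = 1,538,710,000 / 65,300,000 = 23.5637 PSU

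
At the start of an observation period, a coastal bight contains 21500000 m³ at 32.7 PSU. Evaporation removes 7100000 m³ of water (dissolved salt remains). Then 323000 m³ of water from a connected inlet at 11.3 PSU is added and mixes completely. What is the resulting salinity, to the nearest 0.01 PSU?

48.00 PSU

After evaporation: salt = 21,500,000×32.7 = 703,050,000; volume = 21,500,000 − 7,100,000 = 14,400,000 m³
After mixing: salt = 703,050,000 + 323,000×11.3 = 706,699,900; volume = 14,400,000 + 323,000 = 14,723,000 m³
S = 706,699,900 / 14,723,000 = 47.9997 PSU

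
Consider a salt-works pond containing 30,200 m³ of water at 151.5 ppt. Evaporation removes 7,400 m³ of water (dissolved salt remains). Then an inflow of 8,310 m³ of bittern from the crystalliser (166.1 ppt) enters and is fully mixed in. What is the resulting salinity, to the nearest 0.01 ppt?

After evaporation: salt = 30,200×151.5 = 4,575,300; volume = 30,200 − 7,400 = 22,800 m³
After mixing: salt = 4,575,300 + 8,310×166.1 = 5,955,591; volume = 22,800 + 8,310 = 31,110 m³
S = 5,955,591 / 31,110 = 191.4365 ppt

191.44 ppt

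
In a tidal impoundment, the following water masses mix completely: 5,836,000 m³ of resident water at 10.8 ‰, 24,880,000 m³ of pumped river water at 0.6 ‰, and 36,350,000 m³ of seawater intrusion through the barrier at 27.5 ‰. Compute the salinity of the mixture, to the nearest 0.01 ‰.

16.07 ‰

Salt balance:
salt = 5,836,000×10.8 + 24,880,000×0.6 + 36,350,000×27.5 = 63,028,800 + 14,928,000 + 999,625,000 = 1,077,581,800
volume = 5,836,000 + 24,880,000 + 36,350,000 = 67,066,000 m³
S = 1,077,581,800 / 67,066,000 = 16.0675 ‰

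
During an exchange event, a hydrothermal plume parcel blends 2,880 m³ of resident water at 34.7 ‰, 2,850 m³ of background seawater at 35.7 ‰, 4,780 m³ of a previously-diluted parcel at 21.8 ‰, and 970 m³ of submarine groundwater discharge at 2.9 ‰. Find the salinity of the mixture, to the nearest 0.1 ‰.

26.9 ‰

Conserving salt mass:
salt = 2,880×34.7 + 2,850×35.7 + 4,780×21.8 + 970×2.9 = 99,936 + 101,745 + 104,204 + 2,813 = 308,698
volume = 2,880 + 2,850 + 4,780 + 970 = 11,480 m³
S = 308,698 / 11,480 = 26.89 ‰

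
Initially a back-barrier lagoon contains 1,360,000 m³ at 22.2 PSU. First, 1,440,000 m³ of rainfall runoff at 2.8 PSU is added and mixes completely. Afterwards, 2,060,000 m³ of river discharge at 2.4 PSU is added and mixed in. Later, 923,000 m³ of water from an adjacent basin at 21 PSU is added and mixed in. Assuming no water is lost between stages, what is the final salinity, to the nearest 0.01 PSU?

Salt balance:
Initial salt = 1,360,000×22.2 = 30,192,000
After stage 1: salt = 30,192,000 + 1,440,000×2.8 = 34,224,000; volume = 2,800,000 m³; S = 12.223 PSU
After stage 2: salt = 34,224,000 + 2,060,000×2.4 = 39,168,000; volume = 4,860,000 m³; S = 8.059 PSU
After stage 3: salt = 39,168,000 + 923,000×21 = 58,551,000; volume = 5,783,000 m³
S = 58,551,000 / 5,783,000 = 10.1247 PSU

10.12 PSU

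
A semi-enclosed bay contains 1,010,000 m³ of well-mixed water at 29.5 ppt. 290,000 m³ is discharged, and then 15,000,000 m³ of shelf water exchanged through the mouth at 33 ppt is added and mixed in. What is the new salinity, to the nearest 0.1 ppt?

32.8 ppt

Remaining after removal: 720,000 m³ at 29.5 ppt (salt = 21,240,000)
After addition: salt = 21,240,000 + 15,000,000×33 = 516,240,000; volume = 15,720,000 m³
S = 516,240,000 / 15,720,000 = 32.8397 ppt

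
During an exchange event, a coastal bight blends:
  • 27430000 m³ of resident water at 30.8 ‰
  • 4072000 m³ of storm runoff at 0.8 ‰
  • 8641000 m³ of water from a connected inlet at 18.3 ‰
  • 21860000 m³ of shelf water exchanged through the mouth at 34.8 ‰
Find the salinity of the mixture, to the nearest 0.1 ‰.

Salt balance:
salt = 27,430,000×30.8 + 4,072,000×0.8 + 8,641,000×18.3 + 21,860,000×34.8 = 844,844,000 + 3,257,600 + 158,130,300 + 760,728,000 = 1,766,959,900
volume = 27,430,000 + 4,072,000 + 8,641,000 + 21,860,000 = 62,003,000 m³
S = 1,766,959,900 / 62,003,000 = 28.498 ‰

28.5 ‰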